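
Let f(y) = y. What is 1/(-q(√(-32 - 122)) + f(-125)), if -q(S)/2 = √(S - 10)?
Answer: -1/(125 - 2*√(-10 + I*√154)) ≈ -0.008198 - 0.00048576*I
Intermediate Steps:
q(S) = -2*√(-10 + S) (q(S) = -2*√(S - 10) = -2*√(-10 + S))
1/(-q(√(-32 - 122)) + f(-125)) = 1/(-(-2)*√(-10 + √(-32 - 122)) - 125) = 1/(-(-2)*√(-10 + √(-154)) - 125) = 1/(-(-2)*√(-10 + I*√154) - 125) = 1/(2*√(-10 + I*√154) - 125) = 1/(-125 + 2*√(-10 + I*√154))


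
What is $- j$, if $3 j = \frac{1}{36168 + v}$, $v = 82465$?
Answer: $- \frac{1}{355899} \approx -2.8098 \cdot 10^{-6}$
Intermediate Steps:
$j = \frac{1}{355899}$ ($j = \frac{1}{3 \left(36168 + 82465\right)} = \frac{1}{3 \cdot 118633} = \frac{1}{3} \cdot \frac{1}{118633} = \frac{1}{355899} \approx 2.8098 \cdot 10^{-6}$)
$- j = \left(-1\right) \frac{1}{355899} = - \frac{1}{355899}$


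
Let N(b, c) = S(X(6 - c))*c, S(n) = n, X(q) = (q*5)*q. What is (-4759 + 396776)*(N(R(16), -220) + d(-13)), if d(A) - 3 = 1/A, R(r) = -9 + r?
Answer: -286324027278954/13 ≈ -2.2025e+13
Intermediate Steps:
X(q) = 5*q**2 (X(q) = (5*q)*q = 5*q**2)
N(b, c) = 5*c*(6 - c)**2 (N(b, c) = (5*(6 - c)**2)*c = 5*c*(6 - c)**2)
d(A) = 3 + 1/A
(-4759 + 396776)*(N(R(16), -220) + d(-13)) = (-4759 + 396776)*(5*(-220)*(-6 - 220)**2 + (3 + 1/(-13))) = 392017*(5*(-220)*(-226)**2 + (3 - 1/13)) = 392017*(5*(-220)*51076 + 38/13) = 392017*(-56183600 + 38/13) = 392017*(-730386762/13) = -286324027278954/13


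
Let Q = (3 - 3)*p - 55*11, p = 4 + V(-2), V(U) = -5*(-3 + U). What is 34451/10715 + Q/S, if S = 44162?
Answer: 1514942487/473195830 ≈ 3.2015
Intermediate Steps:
V(U) = 15 - 5*U
p = 29 (p = 4 + (15 - 5*(-2)) = 4 + (15 + 10) = 4 + 25 = 29)
Q = -605 (Q = (3 - 3)*29 - 55*11 = 0*29 - 605 = 0 - 605 = -605)
34451/10715 + Q/S = 34451/10715 - 605/44162 = 1514942487/473195830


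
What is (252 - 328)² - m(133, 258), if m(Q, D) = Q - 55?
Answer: 5698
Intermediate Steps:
m(Q, D) = -55 + Q
(252 - 328)² - m(133, 258) = (252 - 328)² - (-55 + 133) = (-76)² - 1*78 = 5776 - 78 = 5698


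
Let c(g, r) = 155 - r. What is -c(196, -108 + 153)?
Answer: -110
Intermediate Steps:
-c(196, -108 + 153) = -(155 - (-108 + 153)) = -(155 - 1*45) = -(155 - 45) = -1*110 = -110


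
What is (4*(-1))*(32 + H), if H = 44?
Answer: -304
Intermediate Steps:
(4*(-1))*(32 + H) = (4*(-1))*(32 + 44) = -4*76 = -304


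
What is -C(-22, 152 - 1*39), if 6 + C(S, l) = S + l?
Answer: -85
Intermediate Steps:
C(S, l) = -6 + S + l (C(S, l) = -6 + (S + l) = -6 + S + l)
-C(-22, 152 - 1*39) = -(-6 - 22 + (152 - 1*39)) = -(-6 - 22 + (152 - 39)) = -(-6 - 22 + 113) = -1*85 = -85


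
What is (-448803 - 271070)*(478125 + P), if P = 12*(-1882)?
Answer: -327931666293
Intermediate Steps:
P = -22584
(-448803 - 271070)*(478125 + P) = (-448803 - 271070)*(478125 - 22584) = -719873*455541 = -327931666293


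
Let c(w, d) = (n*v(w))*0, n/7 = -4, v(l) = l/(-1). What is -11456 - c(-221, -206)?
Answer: -11456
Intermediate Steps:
v(l) = -l (v(l) = l*(-1) = -l)
n = -28 (n = 7*(-4) = -28)
c(w, d) = 0 (c(w, d) = -(-28)*w*0 = (28*w)*0 = 0)
-11456 - c(-221, -206) = -11456 - 1*0 = -11456 + 0 = -11456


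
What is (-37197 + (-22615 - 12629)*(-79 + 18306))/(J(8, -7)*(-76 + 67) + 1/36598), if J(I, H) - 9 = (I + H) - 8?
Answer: 3358805421690/94109 ≈ 3.5691e+7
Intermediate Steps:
J(I, H) = 1 + H + I (J(I, H) = 9 + ((I + H) - 8) = 9 + ((H + I) - 8) = 9 + (-8 + H + I) = 1 + H + I)
(-37197 + (-22615 - 12629)*(-79 + 18306))/(J(8, -7)*(-76 + 67) + 1/36598) = (-37197 + (-22615 - 12629)*(-79 + 18306))/((1 - 7 + 8)*(-76 + 67) + 1/36598) = (-37197 - 35244*18227)/(2*(-9) + 1/36598) = (-37197 - 642392388)/(-18 + 1/36598) = -642429585/(-658763/36598) = -642429585*(-36598/658763) = 3358805421690/94109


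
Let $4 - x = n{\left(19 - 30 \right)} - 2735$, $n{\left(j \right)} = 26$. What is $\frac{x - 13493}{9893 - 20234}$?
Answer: $\frac{10780}{10341} \approx 1.0425$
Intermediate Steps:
$x = 2713$ ($x = 4 - \left(26 - 2735\right) = 4 - -2709 = 4 + 2709 = 2713$)
$\frac{x - 13493}{9893 - 20234} = \frac{2713 - 13493}{9893 - 20234} = - \frac{10780}{-10341} = \left(-10780\right) \left(- \frac{1}{10341}\right) = \frac{10780}{10341}$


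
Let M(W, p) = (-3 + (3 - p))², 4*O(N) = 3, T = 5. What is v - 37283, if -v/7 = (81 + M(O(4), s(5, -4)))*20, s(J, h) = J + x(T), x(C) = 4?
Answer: -59963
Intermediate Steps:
O(N) = ¾ (O(N) = (¼)*3 = ¾)
s(J, h) = 4 + J (s(J, h) = J + 4 = 4 + J)
M(W, p) = p² (M(W, p) = (-p)² = p²)
v = -22680 (v = -7*(81 + (4 + 5)²)*20 = -7*(81 + 9²)*20 = -7*(81 + 81)*20 = -1134*20 = -7*3240 = -22680)
v - 37283 = -22680 - 37283 = -59963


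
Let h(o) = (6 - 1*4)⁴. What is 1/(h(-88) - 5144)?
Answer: -1/5128 ≈ -0.00019501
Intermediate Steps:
h(o) = 16 (h(o) = (6 - 4)⁴ = 2⁴ = 16)
1/(h(-88) - 5144) = 1/(16 - 5144) = 1/(-5128) = -1/5128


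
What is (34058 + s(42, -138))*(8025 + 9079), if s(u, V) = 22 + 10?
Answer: 583075360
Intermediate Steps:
s(u, V) = 32
(34058 + s(42, -138))*(8025 + 9079) = (34058 + 32)*(8025 + 9079) = 34090*17104 = 583075360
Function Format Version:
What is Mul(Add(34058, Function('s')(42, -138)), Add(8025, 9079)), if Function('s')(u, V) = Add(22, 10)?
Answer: 583075360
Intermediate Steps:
Function('s')(u, V) = 32
Mul(Add(34058, Function('s')(42, -138)), Add(8025, 9079)) = Mul(Add(34058, 32), Add(8025, 9079)) = Mul(34090, 17104) = 583075360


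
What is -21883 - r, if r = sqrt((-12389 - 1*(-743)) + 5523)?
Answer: -21883 - I*sqrt(6123) ≈ -21883.0 - 78.25*I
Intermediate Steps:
r = I*sqrt(6123) (r = sqrt((-12389 + 743) + 5523) = sqrt(-11646 + 5523) = sqrt(-6123) = I*sqrt(6123) ≈ 78.25*I)
-21883 - r = -21883 - I*sqrt(6123)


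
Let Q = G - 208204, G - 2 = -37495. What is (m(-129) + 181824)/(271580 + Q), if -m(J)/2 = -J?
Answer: 16506/2353 ≈ 7.0149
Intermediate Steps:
G = -37493 (G = 2 - 37495 = -37493)
Q = -245697 (Q = -37493 - 208204 = -245697)
m(J) = 2*J (m(J) = -(-2)*J = 2*J)
(m(-129) + 181824)/(271580 + Q) = (2*(-129) + 181824)/(271580 - 245697) = (-258 + 181824)/25883 = 181566*(1/25883) = 16506/2353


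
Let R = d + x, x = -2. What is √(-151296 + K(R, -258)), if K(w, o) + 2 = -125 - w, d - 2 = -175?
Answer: 4*I*√9453 ≈ 388.91*I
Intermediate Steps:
d = -173 (d = 2 - 175 = -173)
R = -175 (R = -173 - 2 = -175)
K(w, o) = -127 - w (K(w, o) = -2 + (-125 - w) = -127 - w)
√(-151296 + K(R, -258)) = √(-151296 + (-127 - 1*(-175))) = √(-151296 + (-127 + 175)) = √(-151296 + 48) = √(-151248) = 4*I*√9453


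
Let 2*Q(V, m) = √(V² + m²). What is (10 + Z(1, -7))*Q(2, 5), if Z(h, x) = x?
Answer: 3*√29/2 ≈ 8.0777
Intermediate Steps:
Q(V, m) = √(V² + m²)/2
(10 + Z(1, -7))*Q(2, 5) = (10 - 7)*(√(2² + 5²)/2) = 3*(√(4 + 25)/2) = 3*(√29/2) = 3*√29/2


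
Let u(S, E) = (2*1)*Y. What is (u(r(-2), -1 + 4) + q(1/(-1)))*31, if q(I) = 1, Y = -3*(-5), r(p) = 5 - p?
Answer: 961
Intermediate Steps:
Y = 15
u(S, E) = 30 (u(S, E) = (2*1)*15 = 2*15 = 30)
(u(r(-2), -1 + 4) + q(1/(-1)))*31 = (30 + 1)*31 = 31*31 = 961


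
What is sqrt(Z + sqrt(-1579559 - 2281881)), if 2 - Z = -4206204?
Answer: sqrt(4206206 + 8*I*sqrt(60335)) ≈ 2050.9 + 0.48*I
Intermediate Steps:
Z = 4206206 (Z = 2 - 1*(-4206204) = 2 + 4206204 = 4206206)
sqrt(Z + sqrt(-1579559 - 2281881)) = sqrt(4206206 + sqrt(-1579559 - 2281881)) = sqrt(4206206 + sqrt(-3861440)) = sqrt(4206206 + 8*I*sqrt(60335))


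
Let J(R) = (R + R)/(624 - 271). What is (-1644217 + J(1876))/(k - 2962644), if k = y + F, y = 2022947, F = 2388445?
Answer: -193468283/170469348 ≈ -1.1349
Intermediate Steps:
J(R) = 2*R/353 (J(R) = (2*R)/353 = (2*R)*(1/353) = 2*R/353)
k = 4411392 (k = 2022947 + 2388445 = 4411392)
(-1644217 + J(1876))/(k - 2962644) = (-1644217 + (2/353)*1876)/(4411392 - 2962644) = (-1644217 + 3752/353)/1448748 = -580404849/353*1/1448748 = -193468283/170469348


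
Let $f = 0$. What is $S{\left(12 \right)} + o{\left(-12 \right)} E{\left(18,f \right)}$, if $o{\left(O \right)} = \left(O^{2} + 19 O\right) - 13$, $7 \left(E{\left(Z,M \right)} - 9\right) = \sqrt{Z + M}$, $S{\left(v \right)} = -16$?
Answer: $-889 - \frac{291 \sqrt{2}}{7} \approx -947.79$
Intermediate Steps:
$E{\left(Z,M \right)} = 9 + \frac{\sqrt{M + Z}}{7}$ ($E{\left(Z,M \right)} = 9 + \frac{\sqrt{Z + M}}{7} = 9 + \frac{\sqrt{M + Z}}{7}$)
$o{\left(O \right)} = -13 + O^{2} + 19 O$
$S{\left(12 \right)} + o{\left(-12 \right)} E{\left(18,f \right)} = -16 + \left(-13 + \left(-12\right)^{2} + 19 \left(-12\right)\right) \left(9 + \frac{\sqrt{0 + 18}}{7}\right) = -16 + \left(-13 + 144 - 228\right) \left(9 + \frac{\sqrt{18}}{7}\right) = -16 - 97 \left(9 + \frac{3 \sqrt{2}}{7}\right) = -16 - \left(873 + \frac{291 \sqrt{2}}{7}\right) = -889 - \frac{291 \sqrt{2}}{7}$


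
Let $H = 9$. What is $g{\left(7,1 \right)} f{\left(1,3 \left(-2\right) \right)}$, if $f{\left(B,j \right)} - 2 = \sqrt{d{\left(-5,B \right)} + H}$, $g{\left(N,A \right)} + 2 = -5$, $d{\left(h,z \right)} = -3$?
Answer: $-14 - 7 \sqrt{6} \approx -31.146$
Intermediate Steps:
$g{\left(N,A \right)} = -7$ ($g{\left(N,A \right)} = -2 - 5 = -7$)
$f{\left(B,j \right)} = 2 + \sqrt{6}$ ($f{\left(B,j \right)} = 2 + \sqrt{-3 + 9} = 2 + \sqrt{6}$)
$g{\left(7,1 \right)} f{\left(1,3 \left(-2\right) \right)} = - 7 \left(2 + \sqrt{6}\right) = -14 - 7 \sqrt{6}$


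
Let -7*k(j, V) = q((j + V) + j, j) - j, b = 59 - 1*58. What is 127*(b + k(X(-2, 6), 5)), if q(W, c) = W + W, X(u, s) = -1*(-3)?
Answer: -1524/7 ≈ -217.71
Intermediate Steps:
X(u, s) = 3
b = 1 (b = 59 - 58 = 1)
q(W, c) = 2*W
k(j, V) = -3*j/7 - 2*V/7 (k(j, V) = -(2*((j + V) + j) - j)/7 = -(2*((V + j) + j) - j)/7 = -(2*(V + 2*j) - j)/7 = -((2*V + 4*j) - j)/7 = -(2*V + 3*j)/7 = -3*j/7 - 2*V/7)
127*(b + k(X(-2, 6), 5)) = 127*(1 + (-3/7*3 - 2/7*5)) = 127*(1 + (-9/7 - 10/7)) = 127*(1 - 19/7) = 127*(-12/7) = -1524/7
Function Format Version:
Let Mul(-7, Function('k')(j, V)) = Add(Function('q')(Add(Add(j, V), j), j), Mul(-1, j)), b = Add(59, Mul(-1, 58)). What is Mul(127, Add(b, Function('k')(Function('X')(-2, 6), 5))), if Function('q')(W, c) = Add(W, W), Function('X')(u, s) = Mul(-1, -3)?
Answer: Rational(-1524, 7) ≈ -217.71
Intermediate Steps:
Function('X')(u, s) = 3
b = 1 (b = Add(59, -58) = 1)
Function('q')(W, c) = Mul(2, W)
Function('k')(j, V) = Add(Mul(Rational(-3, 7), j), Mul(Rational(-2, 7), V)) (Function('k')(j, V) = Mul(Rational(-1, 7), Add(Mul(2, Add(Add(j, V), j)), Mul(-1, j))) = Mul(Rational(-1, 7), Add(Mul(2, Add(Add(V, j), j)), Mul(-1, j))) = Mul(Rational(-1, 7), Add(Mul(2, Add(V, Mul(2, j))), Mul(-1, j))) = Mul(Rational(-1, 7), Add(Add(Mul(2, V), Mul(4, j)), Mul(-1, j))) = Mul(Rational(-1, 7), Add(Mul(2, V), Mul(3, j))) = Add(Mul(Rational(-3, 7), j), Mul(Rational(-2, 7), V)))
Mul(127, Add(b, Function('k')(Function('X')(-2, 6), 5))) = Mul(127, Add(1, Add(Mul(Rational(-3, 7), 3), Mul(Rational(-2, 7), 5)))) = Mul(127, Add(1, Add(Rational(-9, 7), Rational(-10, 7)))) = Mul(127, Add(1, Rational(-19, 7))) = Mul(127, Rational(-12, 7)) = Rational(-1524, 7)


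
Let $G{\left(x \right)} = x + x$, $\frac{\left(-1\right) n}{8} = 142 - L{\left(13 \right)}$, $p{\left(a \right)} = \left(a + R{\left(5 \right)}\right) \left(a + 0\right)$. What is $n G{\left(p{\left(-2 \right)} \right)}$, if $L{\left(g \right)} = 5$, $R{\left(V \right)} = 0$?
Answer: $-8768$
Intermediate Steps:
$p{\left(a \right)} = a^{2}$ ($p{\left(a \right)} = \left(a + 0\right) \left(a + 0\right) = a a = a^{2}$)
$n = -1096$ ($n = - 8 \left(142 - 5\right) = \left(-8\right) 137 = -1096$)
$G{\left(x \right)} = 2 x$
$n G{\left(p{\left(-2 \right)} \right)} = - 1096 \cdot 2 \left(-2\right)^{2} = - 1096 \cdot 2 \cdot 4 = \left(-1096\right) 8 = -8768$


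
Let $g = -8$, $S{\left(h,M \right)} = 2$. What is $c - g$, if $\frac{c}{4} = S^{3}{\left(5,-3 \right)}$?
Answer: $40$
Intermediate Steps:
$c = 32$ ($c = 4 \cdot 2^{3} = 4 \cdot 8 = 32$)
$c - g = 32 - -8 = 32 + 8 = 40$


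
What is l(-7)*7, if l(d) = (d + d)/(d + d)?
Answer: 7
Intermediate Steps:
l(d) = 1 (l(d) = (2*d)/((2*d)) = (2*d)*(1/(2*d)) = 1)
l(-7)*7 = 1*7 = 7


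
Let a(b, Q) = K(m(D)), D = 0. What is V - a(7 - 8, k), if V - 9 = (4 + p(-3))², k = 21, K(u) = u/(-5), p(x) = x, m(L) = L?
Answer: 10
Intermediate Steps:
K(u) = -u/5 (K(u) = u*(-⅕) = -u/5)
a(b, Q) = 0 (a(b, Q) = -⅕*0 = 0)
V = 10 (V = 9 + (4 - 3)² = 9 + 1² = 9 + 1 = 10)
V - a(7 - 8, k) = 10 - 1*0 = 10 + 0 = 10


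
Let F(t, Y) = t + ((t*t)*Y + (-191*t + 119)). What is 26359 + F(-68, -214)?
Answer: -950138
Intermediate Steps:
F(t, Y) = 119 - 190*t + Y*t² (F(t, Y) = t + (t²*Y + (119 - 191*t)) = t + (Y*t² + (119 - 191*t)) = t + (119 - 191*t + Y*t²) = 119 - 190*t + Y*t²)
26359 + F(-68, -214) = 26359 + (119 - 190*(-68) - 214*(-68)²) = 26359 + (119 + 12920 - 214*4624) = 26359 + (119 + 12920 - 989536) = 26359 - 976497 = -950138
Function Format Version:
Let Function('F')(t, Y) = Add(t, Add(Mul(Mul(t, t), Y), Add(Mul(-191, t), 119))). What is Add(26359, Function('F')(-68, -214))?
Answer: -950138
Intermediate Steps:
Function('F')(t, Y) = Add(119, Mul(-190, t), Mul(Y, Pow(t, 2))) (Function('F')(t, Y) = Add(t, Add(Mul(Pow(t, 2), Y), Add(119, Mul(-191, t)))) = Add(t, Add(Mul(Y, Pow(t, 2)), Add(119, Mul(-191, t)))) = Add(t, Add(119, Mul(-191, t), Mul(Y, Pow(t, 2)))) = Add(119, Mul(-190, t), Mul(Y, Pow(t, 2))))
Add(26359, Function('F')(-68, -214)) = Add(26359, Add(119, Mul(-190, -68), Mul(-214, Pow(-68, 2)))) = Add(26359, Add(119, 12920, Mul(-214, 4624))) = Add(26359, Add(119, 12920, -989536)) = Add(26359, -976497) = -950138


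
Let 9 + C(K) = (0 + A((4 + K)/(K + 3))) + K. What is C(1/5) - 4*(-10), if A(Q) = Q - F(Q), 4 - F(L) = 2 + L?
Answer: 1273/40 ≈ 31.825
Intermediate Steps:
F(L) = 2 - L (F(L) = 4 - (2 + L) = 4 + (-2 - L) = 2 - L)
A(Q) = -2 + 2*Q (A(Q) = Q - (2 - Q) = Q + (-2 + Q) = -2 + 2*Q)
C(K) = -11 + K + 2*(4 + K)/(3 + K) (C(K) = -9 + ((0 + (-2 + 2*((4 + K)/(K + 3)))) + K) = -9 + ((0 + (-2 + 2*((4 + K)/(3 + K)))) + K) = -9 + ((0 + (-2 + 2*(4 + K)/(3 + K))) + K) = -9 + ((-2 + 2*(4 + K)/(3 + K)) + K) = -9 + (-2 + K + 2*(4 + K)/(3 + K)) = -11 + K + 2*(4 + K)/(3 + K))
C(1/5) - 4*(-10) = (-25 + (1/5)**2 - 6/5)/(3 + 1/5) - 4*(-10) = (-25 + (1/5)**2 - 6*1/5)/(3 + 1/5) + 40 = (-25 + 1/25 - 6/5)/(16/5) + 40 = (5/16)*(-654/25) + 40 = -327/40 + 40 = 1273/40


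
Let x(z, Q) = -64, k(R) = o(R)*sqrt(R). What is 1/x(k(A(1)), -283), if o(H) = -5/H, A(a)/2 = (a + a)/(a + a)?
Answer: -1/64 ≈ -0.015625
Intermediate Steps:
A(a) = 2 (A(a) = 2*((a + a)/(a + a)) = 2*((2*a)/((2*a))) = 2*((2*a)*(1/(2*a))) = 2*1 = 2)
k(R) = -5/sqrt(R) (k(R) = (-5/R)*sqrt(R) = -5/sqrt(R))
1/x(k(A(1)), -283) = 1/(-64) = -1/64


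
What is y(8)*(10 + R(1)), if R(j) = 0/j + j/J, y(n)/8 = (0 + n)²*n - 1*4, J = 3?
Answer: 125984/3 ≈ 41995.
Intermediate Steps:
y(n) = -32 + 8*n³ (y(n) = 8*((0 + n)²*n - 1*4) = 8*(n²*n - 4) = 8*(n³ - 4) = 8*(-4 + n³) = -32 + 8*n³)
R(j) = j/3 (R(j) = 0/j + j/3 = 0 + j*(⅓) = 0 + j/3 = j/3)
y(8)*(10 + R(1)) = (-32 + 8*8³)*(10 + (⅓)*1) = (-32 + 8*512)*(10 + ⅓) = (-32 + 4096)*(31/3) = 4064*(31/3) = 125984/3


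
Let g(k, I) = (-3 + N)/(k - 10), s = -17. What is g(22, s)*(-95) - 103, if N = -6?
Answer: -127/4 ≈ -31.750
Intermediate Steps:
g(k, I) = -9/(-10 + k) (g(k, I) = (-3 - 6)/(k - 10) = -9/(-10 + k))
g(22, s)*(-95) - 103 = -9/(-10 + 22)*(-95) - 103 = -9/12*(-95) - 103 = -9*1/12*(-95) - 103 = -¾*(-95) - 103 = 285/4 - 103 = -127/4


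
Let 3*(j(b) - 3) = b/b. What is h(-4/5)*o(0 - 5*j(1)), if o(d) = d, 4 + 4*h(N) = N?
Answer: 20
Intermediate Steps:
j(b) = 10/3 (j(b) = 3 + (b/b)/3 = 3 + (1/3)*1 = 3 + 1/3 = 10/3)
h(N) = -1 + N/4
h(-4/5)*o(0 - 5*j(1)) = (-1 + (-4/5)/4)*(0 - 5*10/3) = (-1 + (-4*1/5)/4)*(0 - 50/3) = (-1 + (1/4)*(-4/5))*(-50/3) = (-1 - 1/5)*(-50/3) = -6/5*(-50/3) = 20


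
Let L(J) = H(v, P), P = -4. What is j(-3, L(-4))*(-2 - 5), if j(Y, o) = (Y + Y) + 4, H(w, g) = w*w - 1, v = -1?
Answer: 14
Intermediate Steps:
H(w, g) = -1 + w**2 (H(w, g) = w**2 - 1 = -1 + w**2)
L(J) = 0 (L(J) = -1 + (-1)**2 = -1 + 1 = 0)
j(Y, o) = 4 + 2*Y (j(Y, o) = 2*Y + 4 = 4 + 2*Y)
j(-3, L(-4))*(-2 - 5) = (4 + 2*(-3))*(-2 - 5) = (4 - 6)*(-7) = -2*(-7) = 14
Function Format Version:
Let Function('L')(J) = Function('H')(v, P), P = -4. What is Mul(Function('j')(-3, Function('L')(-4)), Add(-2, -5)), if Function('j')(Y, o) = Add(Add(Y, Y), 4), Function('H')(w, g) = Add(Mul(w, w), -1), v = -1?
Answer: 14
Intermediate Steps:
Function('H')(w, g) = Add(-1, Pow(w, 2)) (Function('H')(w, g) = Add(Pow(w, 2), -1) = Add(-1, Pow(w, 2)))
Function('L')(J) = 0 (Function('L')(J) = Add(-1, Pow(-1, 2)) = Add(-1, 1) = 0)
Function('j')(Y, o) = Add(4, Mul(2, Y)) (Function('j')(Y, o) = Add(Mul(2, Y), 4) = Add(4, Mul(2, Y)))
Mul(Function('j')(-3, Function('L')(-4)), Add(-2, -5)) = Mul(Add(4, Mul(2, -3)), Add(-2, -5)) = Mul(Add(4, -6), -7) = Mul(-2, -7) = 14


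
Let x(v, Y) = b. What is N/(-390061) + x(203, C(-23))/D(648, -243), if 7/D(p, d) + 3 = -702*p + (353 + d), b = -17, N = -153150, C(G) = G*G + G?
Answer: 430817679749/390061 ≈ 1.1045e+6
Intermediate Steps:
C(G) = G + G**2 (C(G) = G**2 + G = G + G**2)
x(v, Y) = -17
D(p, d) = 7/(350 + d - 702*p) (D(p, d) = 7/(-3 + (-702*p + (353 + d))) = 7/(-3 + (353 + d - 702*p)) = 7/(350 + d - 702*p))
N/(-390061) + x(203, C(-23))/D(648, -243) = -153150/(-390061) - 17/(7/(350 - 243 - 702*648)) = -153150*(-1/390061) - 17/(7/(350 - 243 - 454896)) = 153150/390061 - 17/(7/(-454789)) = 153150/390061 - 17/(7*(-1/454789)) = 153150/390061 - 17/(-7/454789) = 153150/390061 - 17*(-454789/7) = 153150/390061 + 7731413/7 = 430817679749/390061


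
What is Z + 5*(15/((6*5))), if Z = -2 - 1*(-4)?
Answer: 9/2 ≈ 4.5000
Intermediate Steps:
Z = 2 (Z = -2 + 4 = 2)
Z + 5*(15/((6*5))) = 2 + 5*(15/((6*5))) = 2 + 5*(15/30) = 2 + 5*(15*(1/30)) = 2 + 5*(1/2) = 2 + 5/2 = 9/2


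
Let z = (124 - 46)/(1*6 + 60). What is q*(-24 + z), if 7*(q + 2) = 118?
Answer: -26104/77 ≈ -339.01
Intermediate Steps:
z = 13/11 (z = 78/(6 + 60) = 78/66 = 78*(1/66) = 13/11 ≈ 1.1818)
q = 104/7 (q = -2 + (1/7)*118 = -2 + 118/7 = 104/7 ≈ 14.857)
q*(-24 + z) = 104*(-24 + 13/11)/7 = (104/7)*(-251/11) = -26104/77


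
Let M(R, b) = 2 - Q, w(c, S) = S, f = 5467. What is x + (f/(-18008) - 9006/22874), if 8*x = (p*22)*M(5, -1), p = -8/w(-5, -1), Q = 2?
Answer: -143616103/205957496 ≈ -0.69731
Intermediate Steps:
M(R, b) = 0 (M(R, b) = 2 - 1*2 = 2 - 2 = 0)
p = 8 (p = -8/(-1) = -8*(-1) = 8)
x = 0 (x = ((8*22)*0)/8 = (176*0)/8 = (⅛)*0 = 0)
x + (f/(-18008) - 9006/22874) = 0 + (5467/(-18008) - 9006/22874) = 0 + (5467*(-1/18008) - 9006*1/22874) = 0 + (-5467/18008 - 4503/11437) = 0 - 143616103/205957496 = -143616103/205957496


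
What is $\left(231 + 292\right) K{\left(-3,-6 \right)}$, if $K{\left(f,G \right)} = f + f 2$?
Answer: $-4707$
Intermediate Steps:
$K{\left(f,G \right)} = 3 f$ ($K{\left(f,G \right)} = f + 2 f = 3 f$)
$\left(231 + 292\right) K{\left(-3,-6 \right)} = \left(231 + 292\right) 3 \left(-3\right) = 523 \left(-9\right) = -4707$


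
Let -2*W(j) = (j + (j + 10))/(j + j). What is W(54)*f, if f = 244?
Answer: -3599/27 ≈ -133.30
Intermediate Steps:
W(j) = -(10 + 2*j)/(4*j) (W(j) = -(j + (j + 10))/(2*(j + j)) = -(j + (10 + j))/(2*(2*j)) = -(10 + 2*j)*1/(2*j)/2 = -(10 + 2*j)/(4*j))
W(54)*f = ((1/2)*(-5 - 1*54)/54)*244 = ((1/2)*(1/54)*(-5 - 54))*244 = ((1/2)*(1/54)*(-59))*244 = -59/108*244 = -3599/27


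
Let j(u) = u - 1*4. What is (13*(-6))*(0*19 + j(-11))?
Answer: 1170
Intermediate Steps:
j(u) = -4 + u (j(u) = u - 4 = -4 + u)
(13*(-6))*(0*19 + j(-11)) = (13*(-6))*(0*19 + (-4 - 11)) = -78*(0 - 15) = -78*(-15) = 1170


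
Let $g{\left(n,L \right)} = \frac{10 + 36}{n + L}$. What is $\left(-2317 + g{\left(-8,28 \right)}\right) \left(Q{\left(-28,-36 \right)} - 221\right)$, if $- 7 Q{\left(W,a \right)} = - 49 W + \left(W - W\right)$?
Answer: $\frac{9652299}{10} \approx 9.6523 \cdot 10^{5}$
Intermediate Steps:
$g{\left(n,L \right)} = \frac{46}{L + n}$
$Q{\left(W,a \right)} = 7 W$ ($Q{\left(W,a \right)} = - \frac{- 49 W + \left(W - W\right)}{7} = - \frac{- 49 W + 0}{7} = - \frac{\left(-49\right) W}{7} = 7 W$)
$\left(-2317 + g{\left(-8,28 \right)}\right) \left(Q{\left(-28,-36 \right)} - 221\right) = \left(-2317 + \frac{46}{28 - 8}\right) \left(7 \left(-28\right) - 221\right) = \left(-2317 + \frac{46}{20}\right) \left(-196 - 221\right) = \left(-2317 + 46 \cdot \frac{1}{20}\right) \left(-417\right) = \left(-2317 + \frac{23}{10}\right) \left(-417\right) = \left(- \frac{23147}{10}\right) \left(-417\right) = \frac{9652299}{10}$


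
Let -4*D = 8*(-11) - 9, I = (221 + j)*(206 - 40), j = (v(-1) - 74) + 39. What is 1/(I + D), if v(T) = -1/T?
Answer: 4/124265 ≈ 3.2189e-5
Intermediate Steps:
j = -34 (j = (-1/(-1) - 74) + 39 = (-1*(-1) - 74) + 39 = (1 - 74) + 39 = -73 + 39 = -34)
I = 31042 (I = (221 - 34)*(206 - 40) = 187*166 = 31042)
D = 97/4 (D = -(8*(-11) - 9)/4 = -(-88 - 9)/4 = -¼*(-97) = 97/4 ≈ 24.250)
1/(I + D) = 1/(31042 + 97/4) = 1/(124265/4) = 4/124265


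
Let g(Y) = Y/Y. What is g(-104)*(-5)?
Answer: -5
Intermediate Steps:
g(Y) = 1
g(-104)*(-5) = 1*(-5) = -5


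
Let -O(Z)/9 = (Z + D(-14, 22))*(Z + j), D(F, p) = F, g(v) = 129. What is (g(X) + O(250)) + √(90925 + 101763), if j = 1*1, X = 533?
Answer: -532995 + 4*√12043 ≈ -5.3256e+5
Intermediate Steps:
j = 1
O(Z) = -9*(1 + Z)*(-14 + Z) (O(Z) = -9*(Z - 14)*(Z + 1) = -9*(-14 + Z)*(1 + Z) = -9*(1 + Z)*(-14 + Z))
(g(X) + O(250)) + √(90925 + 101763) = (129 + (126 - 9*250² + 117*250)) + √(90925 + 101763) = (129 + (126 - 9*62500 + 29250)) + √192688 = (129 + (126 - 562500 + 29250)) + 4*√12043 = (129 - 533124) + 4*√12043 = -532995 + 4*√12043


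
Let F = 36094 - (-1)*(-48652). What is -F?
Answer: 12558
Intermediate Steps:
F = -12558 (F = 36094 - 1*48652 = 36094 - 48652 = -12558)
-F = -1*(-12558) = 12558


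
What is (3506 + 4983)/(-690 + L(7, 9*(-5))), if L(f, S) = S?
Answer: -8489/735 ≈ -11.550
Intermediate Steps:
(3506 + 4983)/(-690 + L(7, 9*(-5))) = (3506 + 4983)/(-690 + 9*(-5)) = 8489/(-690 - 45) = 8489/(-735) = 8489*(-1/735) = -8489/735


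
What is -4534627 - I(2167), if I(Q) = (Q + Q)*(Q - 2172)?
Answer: -4512957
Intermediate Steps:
I(Q) = 2*Q*(-2172 + Q) (I(Q) = (2*Q)*(-2172 + Q) = 2*Q*(-2172 + Q))
-4534627 - I(2167) = -4534627 - 2*2167*(-2172 + 2167) = -4534627 - 2*2167*(-5) = -4534627 - 1*(-21670) = -4534627 + 21670 = -4512957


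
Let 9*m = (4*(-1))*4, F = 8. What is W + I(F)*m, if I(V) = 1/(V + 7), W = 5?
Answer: 659/135 ≈ 4.8815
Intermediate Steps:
I(V) = 1/(7 + V)
m = -16/9 (m = ((4*(-1))*4)/9 = (-4*4)/9 = (⅑)*(-16) = -16/9 ≈ -1.7778)
W + I(F)*m = 5 - 16/9/(7 + 8) = 5 - 16/9/15 = 5 + (1/15)*(-16/9) = 5 - 16/135 = 659/135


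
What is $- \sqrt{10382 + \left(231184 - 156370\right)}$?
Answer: $- 38 \sqrt{59} \approx -291.88$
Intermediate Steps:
$- \sqrt{10382 + \left(231184 - 156370\right)} = - \sqrt{10382 + 74814} = - \sqrt{85196} = - 38 \sqrt{59}$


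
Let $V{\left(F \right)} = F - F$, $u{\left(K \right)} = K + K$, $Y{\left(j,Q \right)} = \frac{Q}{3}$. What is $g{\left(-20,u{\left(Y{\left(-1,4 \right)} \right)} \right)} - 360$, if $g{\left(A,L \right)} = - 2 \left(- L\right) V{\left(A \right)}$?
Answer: $-360$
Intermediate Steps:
$Y{\left(j,Q \right)} = \frac{Q}{3}$ ($Y{\left(j,Q \right)} = Q \frac{1}{3} = \frac{Q}{3}$)
$u{\left(K \right)} = 2 K$
$V{\left(F \right)} = 0$
$g{\left(A,L \right)} = 0$ ($g{\left(A,L \right)} = - 2 \left(- L\right) 0 = 2 L 0 = 0$)
$g{\left(-20,u{\left(Y{\left(-1,4 \right)} \right)} \right)} - 360 = 0 - 360 = -360$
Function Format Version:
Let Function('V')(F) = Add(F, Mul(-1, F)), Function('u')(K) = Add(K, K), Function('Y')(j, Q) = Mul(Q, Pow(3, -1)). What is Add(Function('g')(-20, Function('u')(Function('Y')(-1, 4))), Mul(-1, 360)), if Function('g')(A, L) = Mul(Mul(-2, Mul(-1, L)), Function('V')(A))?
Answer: -360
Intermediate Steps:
Function('Y')(j, Q) = Mul(Rational(1, 3), Q) (Function('Y')(j, Q) = Mul(Q, Rational(1, 3)) = Mul(Rational(1, 3), Q))
Function('u')(K) = Mul(2, K)
Function('V')(F) = 0
Function('g')(A, L) = 0 (Function('g')(A, L) = Mul(Mul(-2, Mul(-1, L)), 0) = Mul(Mul(2, L), 0) = 0)
Add(Function('g')(-20, Function('u')(Function('Y')(-1, 4))), Mul(-1, 360)) = Add(0, Mul(-1, 360)) = Add(0, -360) = -360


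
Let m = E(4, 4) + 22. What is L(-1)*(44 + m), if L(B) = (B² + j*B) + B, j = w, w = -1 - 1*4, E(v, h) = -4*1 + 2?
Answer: 320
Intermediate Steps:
E(v, h) = -2 (E(v, h) = -4 + 2 = -2)
w = -5 (w = -1 - 4 = -5)
j = -5
L(B) = B² - 4*B (L(B) = (B² - 5*B) + B = B² - 4*B)
m = 20 (m = -2 + 22 = 20)
L(-1)*(44 + m) = (-(-4 - 1))*(44 + 20) = -1*(-5)*64 = 5*64 = 320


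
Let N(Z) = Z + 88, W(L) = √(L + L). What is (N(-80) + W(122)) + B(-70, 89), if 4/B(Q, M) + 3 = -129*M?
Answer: 22967/2871 + 2*√61 ≈ 23.620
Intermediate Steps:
W(L) = √2*√L (W(L) = √(2*L) = √2*√L)
B(Q, M) = 4/(-3 - 129*M)
N(Z) = 88 + Z
(N(-80) + W(122)) + B(-70, 89) = ((88 - 80) + √2*√122) - 4/(3 + 129*89) = (8 + 2*√61) - 4/(3 + 11481) = (8 + 2*√61) - 4/11484 = (8 + 2*√61) - 4*1/11484 = (8 + 2*√61) - 1/2871 = 22967/2871 + 2*√61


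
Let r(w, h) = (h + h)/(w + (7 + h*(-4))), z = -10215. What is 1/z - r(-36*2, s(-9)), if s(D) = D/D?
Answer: 6787/234945 ≈ 0.028888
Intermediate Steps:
s(D) = 1
r(w, h) = 2*h/(7 + w - 4*h) (r(w, h) = (2*h)/(w + (7 - 4*h)) = (2*h)/(7 + w - 4*h) = 2*h/(7 + w - 4*h))
1/z - r(-36*2, s(-9)) = 1/(-10215) - 2/(7 - 36*2 - 4*1) = -1/10215 - 2/(7 - 72 - 4) = -1/10215 - 2/(-69) = -1/10215 - 2*(-1)/69 = -1/10215 - 1*(-2/69) = -1/10215 + 2/69 = 6787/234945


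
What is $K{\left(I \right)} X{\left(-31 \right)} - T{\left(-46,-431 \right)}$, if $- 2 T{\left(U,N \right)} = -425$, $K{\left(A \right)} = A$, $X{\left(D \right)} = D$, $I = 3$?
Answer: $- \frac{611}{2} \approx -305.5$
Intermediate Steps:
$T{\left(U,N \right)} = \frac{425}{2}$ ($T{\left(U,N \right)} = \left(- \frac{1}{2}\right) \left(-425\right) = \frac{425}{2}$)
$K{\left(I \right)} X{\left(-31 \right)} - T{\left(-46,-431 \right)} = 3 \left(-31\right) - \frac{425}{2} = -93 - \frac{425}{2} = - \frac{611}{2}$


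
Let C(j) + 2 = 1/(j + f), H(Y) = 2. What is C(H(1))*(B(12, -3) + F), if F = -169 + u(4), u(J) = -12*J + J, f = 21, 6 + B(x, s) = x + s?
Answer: 9450/23 ≈ 410.87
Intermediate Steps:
B(x, s) = -6 + s + x (B(x, s) = -6 + (x + s) = -6 + (s + x) = -6 + s + x)
C(j) = -2 + 1/(21 + j) (C(j) = -2 + 1/(j + 21) = -2 + 1/(21 + j))
u(J) = -11*J
F = -213 (F = -169 - 11*4 = -169 - 44 = -213)
C(H(1))*(B(12, -3) + F) = ((-41 - 2*2)/(21 + 2))*((-6 - 3 + 12) - 213) = ((-41 - 4)/23)*(3 - 213) = ((1/23)*(-45))*(-210) = -45/23*(-210) = 9450/23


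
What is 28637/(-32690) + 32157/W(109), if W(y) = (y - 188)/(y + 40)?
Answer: -22376128499/368930 ≈ -60651.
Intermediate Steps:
W(y) = (-188 + y)/(40 + y)
28637/(-32690) + 32157/W(109) = 28637/(-32690) + 32157/(((-188 + 109)/(40 + 109))) = 28637*(-1/32690) + 32157/((-79/149)) = -4091/4670 + 32157/(((1/149)*(-79))) = -4091/4670 + 32157/(-79/149) = -4091/4670 + 32157*(-149/79) = -4091/4670 - 4791393/79 = -22376128499/368930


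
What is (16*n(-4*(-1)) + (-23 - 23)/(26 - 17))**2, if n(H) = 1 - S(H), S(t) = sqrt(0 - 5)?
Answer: -94076/81 - 3136*I*sqrt(5)/9 ≈ -1161.4 - 779.15*I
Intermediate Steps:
S(t) = I*sqrt(5) (S(t) = sqrt(-5) = I*sqrt(5))
n(H) = 1 - I*sqrt(5)
(16*n(-4*(-1)) + (-23 - 23)/(26 - 17))**2 = (16*(1 - I*sqrt(5)) + (-23 - 23)/(26 - 17))**2 = ((16 - 16*I*sqrt(5)) - 46/9)**2 = (98/9 - 16*I*sqrt(5))**2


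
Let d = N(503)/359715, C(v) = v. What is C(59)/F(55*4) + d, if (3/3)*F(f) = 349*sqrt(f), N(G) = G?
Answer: 503/359715 + 59*sqrt(55)/38390 ≈ 0.012796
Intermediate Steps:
F(f) = 349*sqrt(f)
d = 503/359715 ≈ 0.0013983
C(59)/F(55*4) + d = 59/((349*sqrt(55*4))) + 503/359715 = 59/((349*sqrt(220))) + 503/359715 = 59/((349*(2*sqrt(55)))) + 503/359715 = 59/((698*sqrt(55))) + 503/359715 = 59*(sqrt(55)/38390) + 503/359715 = 59*sqrt(55)/38390 + 503/359715 = 503/359715 + 59*sqrt(55)/38390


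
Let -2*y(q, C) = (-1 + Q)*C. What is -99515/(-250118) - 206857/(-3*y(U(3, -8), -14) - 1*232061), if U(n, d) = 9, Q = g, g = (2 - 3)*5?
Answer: 6801788241/5273738030 ≈ 1.2897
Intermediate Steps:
g = -5 (g = -1*5 = -5)
Q = -5
y(q, C) = 3*C (y(q, C) = -(-1 - 5)*C/2 = -(-3)*C = 3*C)
-99515/(-250118) - 206857/(-3*y(U(3, -8), -14) - 1*232061) = -99515/(-250118) - 206857/(-9*(-14) - 1*232061) = -99515*(-1/250118) - 206857/(-3*(-42) - 232061) = 99515/250118 - 206857/(126 - 232061) = 99515/250118 - 206857/(-231935) = 99515/250118 - 206857*(-1/231935) = 99515/250118 + 206857/231935 = 6801788241/5273738030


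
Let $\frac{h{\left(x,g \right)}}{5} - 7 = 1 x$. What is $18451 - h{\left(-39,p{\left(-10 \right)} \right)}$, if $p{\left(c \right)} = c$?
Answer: $18611$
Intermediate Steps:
$h{\left(x,g \right)} = 35 + 5 x$ ($h{\left(x,g \right)} = 35 + 5 \cdot 1 x = 35 + 5 x$)
$18451 - h{\left(-39,p{\left(-10 \right)} \right)} = 18451 - \left(35 + 5 \left(-39\right)\right) = 18451 - \left(35 - 195\right) = 18451 - -160 = 18451 + 160 = 18611$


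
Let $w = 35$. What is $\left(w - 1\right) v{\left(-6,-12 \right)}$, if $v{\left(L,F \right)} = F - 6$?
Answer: $-612$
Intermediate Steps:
$v{\left(L,F \right)} = -6 + F$ ($v{\left(L,F \right)} = F - 6 = -6 + F$)
$\left(w - 1\right) v{\left(-6,-12 \right)} = \left(35 - 1\right) \left(-6 - 12\right) = 34 \left(-18\right) = -612$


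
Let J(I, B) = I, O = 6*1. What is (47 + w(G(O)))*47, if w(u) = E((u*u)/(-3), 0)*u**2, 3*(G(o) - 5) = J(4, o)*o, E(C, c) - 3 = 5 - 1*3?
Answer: 41924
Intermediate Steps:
O = 6
E(C, c) = 5 (E(C, c) = 3 + (5 - 1*3) = 3 + (5 - 3) = 3 + 2 = 5)
G(o) = 5 + 4*o/3 (G(o) = 5 + (4*o)/3 = 5 + 4*o/3)
w(u) = 5*u**2
(47 + w(G(O)))*47 = (47 + 5*(5 + (4/3)*6)**2)*47 = (47 + 5*(5 + 8)**2)*47 = (47 + 5*13**2)*47 = (47 + 5*169)*47 = (47 + 845)*47 = 892*47 = 41924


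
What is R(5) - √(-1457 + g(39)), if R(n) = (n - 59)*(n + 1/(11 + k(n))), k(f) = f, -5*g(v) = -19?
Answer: -2187/8 - I*√36330/5 ≈ -273.38 - 38.121*I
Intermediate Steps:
g(v) = 19/5 (g(v) = -⅕*(-19) = 19/5)
R(n) = (-59 + n)*(n + 1/(11 + n)) (R(n) = (n - 59)*(n + 1/(11 + n)) = (-59 + n)*(n + 1/(11 + n)))
R(5) - √(-1457 + g(39)) = (-59 + 5³ - 648*5 - 48*5²)/(11 + 5) - √(-1457 + 19/5) = (-59 + 125 - 3240 - 48*25)/16 - √(-7266/5) = (-59 + 125 - 3240 - 1200)/16 - I*√36330/5 = (1/16)*(-4374) - I*√36330/5 = -2187/8 - I*√36330/5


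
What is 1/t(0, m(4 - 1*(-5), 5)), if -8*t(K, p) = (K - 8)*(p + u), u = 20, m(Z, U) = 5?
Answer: 1/25 ≈ 0.040000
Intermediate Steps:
t(K, p) = -(-8 + K)*(20 + p)/8 (t(K, p) = -(K - 8)*(p + 20)/8 = -(-8 + K)*(20 + p)/8)
1/t(0, m(4 - 1*(-5), 5)) = 1/(20 + 5 - 5/2*0 - 1/8*0*5) = 1/(20 + 5 + 0 + 0) = 1/25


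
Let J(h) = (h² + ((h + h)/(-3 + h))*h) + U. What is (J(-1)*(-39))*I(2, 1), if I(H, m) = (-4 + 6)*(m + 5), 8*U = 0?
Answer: -234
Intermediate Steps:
U = 0 (U = (⅛)*0 = 0)
I(H, m) = 10 + 2*m (I(H, m) = 2*(5 + m) = 10 + 2*m)
J(h) = h² + 2*h²/(-3 + h) (J(h) = (h² + ((h + h)/(-3 + h))*h) + 0 = (h² + ((2*h)/(-3 + h))*h) + 0 = (h² + (2*h/(-3 + h))*h) + 0 = (h² + 2*h²/(-3 + h)) + 0 = h² + 2*h²/(-3 + h))
(J(-1)*(-39))*I(2, 1) = (((-1)²*(-1 - 1)/(-3 - 1))*(-39))*(10 + 2*1) = ((1*(-2)/(-4))*(-39))*(10 + 2) = ((1*(-¼)*(-2))*(-39))*12 = ((½)*(-39))*12 = -39/2*12 = -234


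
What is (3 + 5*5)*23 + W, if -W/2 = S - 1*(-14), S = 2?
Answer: 612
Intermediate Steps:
W = -32 (W = -2*(2 - 1*(-14)) = -2*(2 + 14) = -2*16 = -32)
(3 + 5*5)*23 + W = (3 + 5*5)*23 - 32 = (3 + 25)*23 - 32 = 28*23 - 32 = 644 - 32 = 612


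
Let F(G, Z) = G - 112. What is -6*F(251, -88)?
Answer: -834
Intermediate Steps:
F(G, Z) = -112 + G
-6*F(251, -88) = -6*(-112 + 251) = -6*139 = -834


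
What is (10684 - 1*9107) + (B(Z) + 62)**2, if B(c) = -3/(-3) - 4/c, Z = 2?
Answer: 5298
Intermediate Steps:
B(c) = 1 - 4/c (B(c) = -3*(-1/3) - 4/c = 1 - 4/c)
(10684 - 1*9107) + (B(Z) + 62)**2 = (10684 - 1*9107) + ((-4 + 2)/2 + 62)**2 = (10684 - 9107) + ((1/2)*(-2) + 62)**2 = 1577 + (-1 + 62)**2 = 1577 + 61**2 = 1577 + 3721 = 5298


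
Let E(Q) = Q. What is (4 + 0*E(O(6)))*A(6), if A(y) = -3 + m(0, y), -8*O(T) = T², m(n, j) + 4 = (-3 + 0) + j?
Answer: -16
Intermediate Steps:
m(n, j) = -7 + j (m(n, j) = -4 + ((-3 + 0) + j) = -4 + (-3 + j) = -7 + j)
O(T) = -T²/8
A(y) = -10 + y (A(y) = -3 + (-7 + y) = -10 + y)
(4 + 0*E(O(6)))*A(6) = (4 + 0*(-⅛*6²))*(-10 + 6) = (4 + 0*(-⅛*36))*(-4) = (4 + 0*(-9/2))*(-4) = (4 + 0)*(-4) = 4*(-4) = -16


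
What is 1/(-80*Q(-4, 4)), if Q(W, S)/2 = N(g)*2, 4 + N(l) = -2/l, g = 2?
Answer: 1/1600 ≈ 0.00062500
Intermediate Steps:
N(l) = -4 - 2/l
Q(W, S) = -20 (Q(W, S) = 2*((-4 - 2/2)*2) = 2*((-4 - 2*1/2)*2) = 2*((-4 - 1)*2) = 2*(-5*2) = 2*(-10) = -20)
1/(-80*Q(-4, 4)) = 1/(-80*(-20)) = 1/1600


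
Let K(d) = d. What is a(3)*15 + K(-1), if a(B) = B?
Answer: 44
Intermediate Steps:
a(3)*15 + K(-1) = 3*15 - 1 = 45 - 1 = 44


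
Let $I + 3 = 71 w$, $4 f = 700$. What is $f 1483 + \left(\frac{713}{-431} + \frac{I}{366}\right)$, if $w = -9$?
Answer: $\frac{6823082165}{26291} \approx 2.5952 \cdot 10^{5}$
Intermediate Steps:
$f = 175$ ($f = \frac{1}{4} \cdot 700 = 175$)
$I = -642$ ($I = -3 + 71 \left(-9\right) = -3 - 639 = -642$)
$f 1483 + \left(\frac{713}{-431} + \frac{I}{366}\right) = 175 \cdot 1483 + \left(\frac{713}{-431} - \frac{642}{366}\right) = 259525 + \left(713 \left(- \frac{1}{431}\right) - \frac{107}{61}\right) = 259525 - \frac{89610}{26291} = \frac{6823082165}{26291}$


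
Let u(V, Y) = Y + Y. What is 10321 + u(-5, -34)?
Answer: 10253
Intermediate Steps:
u(V, Y) = 2*Y
10321 + u(-5, -34) = 10321 + 2*(-34) = 10321 - 68 = 10253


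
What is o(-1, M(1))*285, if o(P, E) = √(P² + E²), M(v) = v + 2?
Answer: 285*√10 ≈ 901.25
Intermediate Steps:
M(v) = 2 + v
o(P, E) = √(E² + P²)
o(-1, M(1))*285 = √((2 + 1)² + (-1)²)*285 = √(3² + 1)*285 = √(9 + 1)*285 = √10*285 = 285*√10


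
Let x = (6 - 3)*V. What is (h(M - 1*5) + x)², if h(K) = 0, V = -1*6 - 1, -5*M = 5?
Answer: 441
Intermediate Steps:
M = -1 (M = -⅕*5 = -1)
V = -7 (V = -6 - 1 = -7)
x = -21 (x = (6 - 3)*(-7) = 3*(-7) = -21)
(h(M - 1*5) + x)² = (0 - 21)² = (-21)² = 441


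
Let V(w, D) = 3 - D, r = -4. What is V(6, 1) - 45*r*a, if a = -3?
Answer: -538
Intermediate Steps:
V(6, 1) - 45*r*a = (3 - 1*1) - (-180)*(-3) = (3 - 1) - 45*12 = 2 - 540 = -538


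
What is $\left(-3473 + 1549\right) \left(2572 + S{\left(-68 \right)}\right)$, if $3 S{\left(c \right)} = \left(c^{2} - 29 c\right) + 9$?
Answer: $- \frac{27553604}{3} \approx -9.1845 \cdot 10^{6}$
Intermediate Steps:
$S{\left(c \right)} = 3 - \frac{29 c}{3} + \frac{c^{2}}{3}$ ($S{\left(c \right)} = \frac{\left(c^{2} - 29 c\right) + 9}{3} = \frac{9 + c^{2} - 29 c}{3} = 3 - \frac{29 c}{3} + \frac{c^{2}}{3}$)
$\left(-3473 + 1549\right) \left(2572 + S{\left(-68 \right)}\right) = \left(-3473 + 1549\right) \left(2572 + \left(3 - - \frac{1972}{3} + \frac{\left(-68\right)^{2}}{3}\right)\right) = - 1924 \left(2572 + \left(3 + \frac{1972}{3} + \frac{1}{3} \cdot 4624\right)\right) = - 1924 \left(2572 + \left(3 + \frac{1972}{3} + \frac{4624}{3}\right)\right) = - 1924 \left(2572 + \frac{6605}{3}\right) = \left(-1924\right) \frac{14321}{3} = - \frac{27553604}{3}$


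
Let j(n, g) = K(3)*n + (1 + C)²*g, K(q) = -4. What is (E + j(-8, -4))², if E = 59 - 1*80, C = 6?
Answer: 34225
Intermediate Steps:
j(n, g) = -4*n + 49*g (j(n, g) = -4*n + (1 + 6)²*g = -4*n + 7²*g = -4*n + 49*g)
E = -21 (E = 59 - 80 = -21)
(E + j(-8, -4))² = (-21 + (-4*(-8) + 49*(-4)))² = (-21 + (32 - 196))² = (-21 - 164)² = (-185)² = 34225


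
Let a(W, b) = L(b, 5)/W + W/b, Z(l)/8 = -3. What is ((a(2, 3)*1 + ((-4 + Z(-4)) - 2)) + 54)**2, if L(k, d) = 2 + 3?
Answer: 26569/36 ≈ 738.03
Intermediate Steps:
Z(l) = -24 (Z(l) = 8*(-3) = -24)
L(k, d) = 5
a(W, b) = 5/W + W/b
((a(2, 3)*1 + ((-4 + Z(-4)) - 2)) + 54)**2 = (((5/2 + 2/3)*1 + ((-4 - 24) - 2)) + 54)**2 = (((5*(1/2) + 2*(1/3))*1 + (-28 - 2)) + 54)**2 = (((5/2 + 2/3)*1 - 30) + 54)**2 = (((19/6)*1 - 30) + 54)**2 = ((19/6 - 30) + 54)**2 = (-161/6 + 54)**2 = (163/6)**2 = 26569/36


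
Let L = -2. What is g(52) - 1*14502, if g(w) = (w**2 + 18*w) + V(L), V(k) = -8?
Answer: -10870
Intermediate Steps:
g(w) = -8 + w**2 + 18*w (g(w) = (w**2 + 18*w) - 8 = -8 + w**2 + 18*w)
g(52) - 1*14502 = (-8 + 52**2 + 18*52) - 1*14502 = (-8 + 2704 + 936) - 14502 = 3632 - 14502 = -10870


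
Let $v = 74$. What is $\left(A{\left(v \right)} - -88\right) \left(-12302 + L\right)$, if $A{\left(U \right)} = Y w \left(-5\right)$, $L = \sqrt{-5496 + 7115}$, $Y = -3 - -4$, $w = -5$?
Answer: $-1390126 + 113 \sqrt{1619} \approx -1.3856 \cdot 10^{6}$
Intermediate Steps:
$Y = 1$ ($Y = -3 + 4 = 1$)
$L = \sqrt{1619} \approx 40.237$
$A{\left(U \right)} = 25$ ($A{\left(U \right)} = 1 \left(-5\right) \left(-5\right) = \left(-5\right) \left(-5\right) = 25$)
$\left(A{\left(v \right)} - -88\right) \left(-12302 + L\right) = \left(25 - -88\right) \left(-12302 + \sqrt{1619}\right) = \left(25 + 88\right) \left(-12302 + \sqrt{1619}\right) = 113 \left(-12302 + \sqrt{1619}\right) = -1390126 + 113 \sqrt{1619}$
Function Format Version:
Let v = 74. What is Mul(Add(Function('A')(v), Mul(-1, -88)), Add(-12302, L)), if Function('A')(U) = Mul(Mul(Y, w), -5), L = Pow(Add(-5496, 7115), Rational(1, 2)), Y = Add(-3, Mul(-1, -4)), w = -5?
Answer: Add(-1390126, Mul(113, Pow(1619, Rational(1, 2)))) ≈ -1.3856e+6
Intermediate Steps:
Y = 1 (Y = Add(-3, 4) = 1)
L = Pow(1619, Rational(1, 2)) ≈ 40.237
Function('A')(U) = 25 (Function('A')(U) = Mul(Mul(1, -5), -5) = Mul(-5, -5) = 25)
Mul(Add(Function('A')(v), Mul(-1, -88)), Add(-12302, L)) = Mul(Add(25, Mul(-1, -88)), Add(-12302, Pow(1619, Rational(1, 2)))) = Mul(Add(25, 88), Add(-12302, Pow(1619, Rational(1, 2)))) = Mul(113, Add(-12302, Pow(1619, Rational(1, 2)))) = Add(-1390126, Mul(113, Pow(1619, Rational(1, 2))))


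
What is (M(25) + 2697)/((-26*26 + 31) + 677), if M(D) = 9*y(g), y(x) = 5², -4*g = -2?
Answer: 1461/16 ≈ 91.313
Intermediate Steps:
g = ½ (g = -¼*(-2) = ½ ≈ 0.50000)
y(x) = 25
M(D) = 225 (M(D) = 9*25 = 225)
(M(25) + 2697)/((-26*26 + 31) + 677) = (225 + 2697)/((-26*26 + 31) + 677) = 2922/((-676 + 31) + 677) = 2922/(-645 + 677) = 2922/32 = 2922*(1/32) = 1461/16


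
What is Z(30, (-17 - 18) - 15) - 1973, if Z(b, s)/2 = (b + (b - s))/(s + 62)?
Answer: -5864/3 ≈ -1954.7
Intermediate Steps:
Z(b, s) = 2*(-s + 2*b)/(62 + s) (Z(b, s) = 2*((b + (b - s))/(s + 62)) = 2*((-s + 2*b)/(62 + s)) = 2*(-s + 2*b)/(62 + s))
Z(30, (-17 - 18) - 15) - 1973 = 2*(-((-17 - 18) - 15) + 2*30)/(62 + ((-17 - 18) - 15)) - 1973 = 2*(-(-35 - 15) + 60)/(62 + (-35 - 15)) - 1973 = 2*(-1*(-50) + 60)/(62 - 50) - 1973 = 2*(50 + 60)/12 - 1973 = 2*(1/12)*110 - 1973 = 55/3 - 1973 = -5864/3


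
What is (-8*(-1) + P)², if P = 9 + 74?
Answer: 8281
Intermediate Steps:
P = 83
(-8*(-1) + P)² = (-8*(-1) + 83)² = (8 + 83)² = 91² = 8281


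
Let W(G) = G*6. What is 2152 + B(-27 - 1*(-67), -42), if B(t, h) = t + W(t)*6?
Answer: 3632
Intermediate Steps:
W(G) = 6*G
B(t, h) = 37*t (B(t, h) = t + (6*t)*6 = t + 36*t = 37*t)
2152 + B(-27 - 1*(-67), -42) = 2152 + 37*(-27 - 1*(-67)) = 2152 + 37*(-27 + 67) = 2152 + 37*40 = 2152 + 1480 = 3632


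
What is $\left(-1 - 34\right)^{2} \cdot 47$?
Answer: $57575$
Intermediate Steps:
$\left(-1 - 34\right)^{2} \cdot 47 = \left(-35\right)^{2} \cdot 47 = 1225 \cdot 47 = 57575$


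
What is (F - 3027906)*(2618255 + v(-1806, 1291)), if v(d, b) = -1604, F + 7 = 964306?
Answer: -5399739320157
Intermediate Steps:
F = 964299 (F = -7 + 964306 = 964299)
(F - 3027906)*(2618255 + v(-1806, 1291)) = (964299 - 3027906)*(2618255 - 1604) = -2063607*2616651 = -5399739320157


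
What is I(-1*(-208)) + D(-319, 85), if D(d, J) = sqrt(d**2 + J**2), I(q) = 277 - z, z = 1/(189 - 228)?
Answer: 10804/39 + sqrt(108986) ≈ 607.16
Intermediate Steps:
z = -1/39 (z = 1/(-39) = -1/39 ≈ -0.025641)
I(q) = 10804/39 (I(q) = 277 - 1*(-1/39) = 277 + 1/39 = 10804/39)
D(d, J) = sqrt(J**2 + d**2)
I(-1*(-208)) + D(-319, 85) = 10804/39 + sqrt(85**2 + (-319)**2) = 10804/39 + sqrt(7225 + 101761) = 10804/39 + sqrt(108986)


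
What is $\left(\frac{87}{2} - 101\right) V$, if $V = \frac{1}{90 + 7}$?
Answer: $- \frac{115}{194} \approx -0.59278$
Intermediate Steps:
$V = \frac{1}{97} \approx 0.010309$
$\left(\frac{87}{2} - 101\right) V = \left(\frac{87}{2} - 101\right) \frac{1}{97} = \left(- \frac{115}{2}\right) \frac{1}{97} = - \frac{115}{194}$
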